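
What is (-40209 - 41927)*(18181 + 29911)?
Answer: -3950084512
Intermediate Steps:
(-40209 - 41927)*(18181 + 29911) = -82136*48092 = -3950084512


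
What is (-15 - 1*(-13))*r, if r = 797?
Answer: -1594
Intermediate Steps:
(-15 - 1*(-13))*r = (-15 - 1*(-13))*797 = (-15 + 13)*797 = -2*797 = -1594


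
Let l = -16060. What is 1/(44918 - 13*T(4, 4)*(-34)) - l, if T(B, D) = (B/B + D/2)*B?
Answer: 806565321/50222 ≈ 16060.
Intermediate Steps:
T(B, D) = B*(1 + D/2) (T(B, D) = (1 + D*(½))*B = (1 + D/2)*B = B*(1 + D/2))
1/(44918 - 13*T(4, 4)*(-34)) - l = 1/(44918 - 13*4*(2 + 4)/2*(-34)) - 1*(-16060) = 1/(44918 - 13*4*6/2*(-34)) + 16060 = 1/(44918 - 13*12*(-34)) + 16060 = 1/(44918 - 156*(-34)) + 16060 = 1/(44918 + 5304) + 16060 = 1/50222 + 16060 = 806565321/50222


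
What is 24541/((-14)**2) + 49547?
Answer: 9735753/196 ≈ 49672.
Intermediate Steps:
24541/((-14)**2) + 49547 = 24541/196 + 49547 = 9735753/196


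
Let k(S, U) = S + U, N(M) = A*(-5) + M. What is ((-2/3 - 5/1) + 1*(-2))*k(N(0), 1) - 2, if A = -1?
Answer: -48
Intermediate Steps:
N(M) = 5 + M (N(M) = -1*(-5) + M = 5 + M)
((-2/3 - 5/1) + 1*(-2))*k(N(0), 1) - 2 = ((-2/3 - 5/1) + 1*(-2))*((5 + 0) + 1) - 2 = ((-2*⅓ - 5*1) - 2)*(5 + 1) - 2 = ((-⅔ - 5) - 2)*6 - 2 = (-17/3 - 2)*6 - 2 = -23/3*6 - 2 = -46 - 2 = -48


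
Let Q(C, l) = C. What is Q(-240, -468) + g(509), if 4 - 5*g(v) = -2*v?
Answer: -178/5 ≈ -35.600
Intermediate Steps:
g(v) = ⅘ + 2*v/5 (g(v) = ⅘ - (-2)*v/5 = ⅘ + 2*v/5)
Q(-240, -468) + g(509) = -240 + (⅘ + (⅖)*509) = -240 + (⅘ + 1018/5) = -240 + 1022/5 = -178/5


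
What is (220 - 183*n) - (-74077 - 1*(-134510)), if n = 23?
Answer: -64422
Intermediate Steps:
(220 - 183*n) - (-74077 - 1*(-134510)) = (220 - 183*23) - (-74077 - 1*(-134510)) = (220 - 4209) - (-74077 + 134510) = -3989 - 1*60433 = -3989 - 60433 = -64422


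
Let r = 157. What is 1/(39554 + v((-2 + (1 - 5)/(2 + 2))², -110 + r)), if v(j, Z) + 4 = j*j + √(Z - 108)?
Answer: 39631/1570616222 - I*√61/1570616222 ≈ 2.5233e-5 - 4.9727e-9*I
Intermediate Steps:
v(j, Z) = -4 + j² + √(-108 + Z) (v(j, Z) = -4 + (j*j + √(Z - 108)) = -4 + (j² + √(-108 + Z)) = -4 + j² + √(-108 + Z))
1/(39554 + v((-2 + (1 - 5)/(2 + 2))², -110 + r)) = 1/(39554 + (-4 + ((-2 + (1 - 5)/(2 + 2))²)² + √(-108 + (-110 + 157)))) = 1/(39554 + (-4 + ((-2 - 4/4)²)² + √(-108 + 47))) = 1/(39554 + (-4 + ((-2 - 4*¼)²)² + √(-61))) = 1/(39554 + (-4 + ((-2 - 1)²)² + I*√61)) = 1/(39554 + (-4 + ((-3)²)² + I*√61)) = 1/(39554 + (-4 + 9² + I*√61)) = 1/(39554 + (-4 + 81 + I*√61)) = 1/(39554 + (77 + I*√61)) = 1/(39631 + I*√61)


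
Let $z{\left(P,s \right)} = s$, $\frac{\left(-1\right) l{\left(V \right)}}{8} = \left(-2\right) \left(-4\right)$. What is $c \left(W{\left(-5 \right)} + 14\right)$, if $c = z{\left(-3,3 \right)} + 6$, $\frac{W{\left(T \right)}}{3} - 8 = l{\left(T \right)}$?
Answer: $-1386$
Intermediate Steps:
$l{\left(V \right)} = -64$ ($l{\left(V \right)} = - 8 \left(\left(-2\right) \left(-4\right)\right) = \left(-8\right) 8 = -64$)
$W{\left(T \right)} = -168$ ($W{\left(T \right)} = 24 + 3 \left(-64\right) = 24 - 192 = -168$)
$c = 9$ ($c = 3 + 6 = 9$)
$c \left(W{\left(-5 \right)} + 14\right) = 9 \left(-168 + 14\right) = 9 \left(-154\right) = -1386$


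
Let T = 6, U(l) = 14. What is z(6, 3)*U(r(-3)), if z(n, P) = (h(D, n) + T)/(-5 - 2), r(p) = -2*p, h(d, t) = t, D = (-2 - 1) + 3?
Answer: -24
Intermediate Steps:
D = 0 (D = -3 + 3 = 0)
z(n, P) = -6/7 - n/7 (z(n, P) = (n + 6)/(-5 - 2) = (6 + n)/(-7) = (6 + n)*(-⅐) = -6/7 - n/7)
z(6, 3)*U(r(-3)) = (-6/7 - ⅐*6)*14 = (-6/7 - 6/7)*14 = -12/7*14 = -24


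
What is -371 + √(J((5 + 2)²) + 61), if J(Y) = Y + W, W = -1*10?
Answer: -361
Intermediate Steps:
W = -10
J(Y) = -10 + Y (J(Y) = Y - 10 = -10 + Y)
-371 + √(J((5 + 2)²) + 61) = -371 + √((-10 + (5 + 2)²) + 61) = -371 + √((-10 + 7²) + 61) = -371 + √((-10 + 49) + 61) = -371 + √(39 + 61) = -371 + √100 = -371 + 10 = -361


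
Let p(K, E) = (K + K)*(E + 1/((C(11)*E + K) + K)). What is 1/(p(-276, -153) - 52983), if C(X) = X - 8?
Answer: 337/10606585 ≈ 3.1773e-5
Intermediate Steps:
C(X) = -8 + X
p(K, E) = 2*K*(E + 1/(2*K + 3*E)) (p(K, E) = (K + K)*(E + 1/(((-8 + 11)*E + K) + K)) = (2*K)*(E + 1/((3*E + K) + K)) = (2*K)*(E + 1/((K + 3*E) + K)) = (2*K)*(E + 1/(2*K + 3*E)) = 2*K*(E + 1/(2*K + 3*E)))
1/(p(-276, -153) - 52983) = 1/(2*(-276)*(1 + 3*(-153)**2 + 2*(-153)*(-276))/(2*(-276) + 3*(-153)) - 52983) = 1/(2*(-276)*(1 + 3*23409 + 84456)/(-552 - 459) - 52983) = 1/(2*(-276)*(1 + 70227 + 84456)/(-1011) - 52983) = 1/(2*(-276)*(-1/1011)*154684 - 52983) = 1/(28461856/337 - 52983) = 1/(10606585/337) = 337/10606585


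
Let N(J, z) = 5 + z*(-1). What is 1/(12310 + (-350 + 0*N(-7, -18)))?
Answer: 1/11960 ≈ 8.3612e-5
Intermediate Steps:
N(J, z) = 5 - z
1/(12310 + (-350 + 0*N(-7, -18))) = 1/(12310 + (-350 + 0*(5 - 1*(-18)))) = 1/(12310 + (-350 + 0*(5 + 18))) = 1/(12310 + (-350 + 0*23)) = 1/(12310 + (-350 + 0)) = 1/(12310 - 350) = 1/11960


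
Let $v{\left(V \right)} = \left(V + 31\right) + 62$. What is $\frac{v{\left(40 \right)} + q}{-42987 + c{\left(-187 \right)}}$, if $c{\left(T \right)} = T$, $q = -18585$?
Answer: $\frac{9226}{21587} \approx 0.42739$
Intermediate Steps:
$v{\left(V \right)} = 93 + V$ ($v{\left(V \right)} = \left(31 + V\right) + 62 = 93 + V$)
$\frac{v{\left(40 \right)} + q}{-42987 + c{\left(-187 \right)}} = \frac{\left(93 + 40\right) - 18585}{-42987 - 187} = \frac{133 - 18585}{-43174} = \left(-18452\right) \left(- \frac{1}{43174}\right) = \frac{9226}{21587}$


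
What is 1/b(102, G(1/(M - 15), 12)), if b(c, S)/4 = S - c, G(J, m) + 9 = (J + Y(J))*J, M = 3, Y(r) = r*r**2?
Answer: -5184/2301551 ≈ -0.0022524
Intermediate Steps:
Y(r) = r**3
G(J, m) = -9 + J*(J + J**3) (G(J, m) = -9 + (J + J**3)*J = -9 + J*(J + J**3))
b(c, S) = -4*c + 4*S (b(c, S) = 4*(S - c) = -4*c + 4*S)
1/b(102, G(1/(M - 15), 12)) = 1/(-4*102 + 4*(-9 + (1/(3 - 15))**2 + (1/(3 - 15))**4)) = 1/(-408 + 4*(-9 + (1/(-12))**2 + (1/(-12))**4)) = 1/(-408 + 4*(-9 + (-1/12)**2 + (-1/12)**4)) = 1/(-408 + 4*(-9 + 1/144 + 1/20736)) = 1/(-408 + 4*(-186479/20736)) = 1/(-408 - 186479/5184) = 1/(-2301551/5184) = -5184/2301551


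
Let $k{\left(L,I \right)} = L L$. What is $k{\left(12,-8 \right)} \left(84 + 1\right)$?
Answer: $12240$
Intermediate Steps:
$k{\left(L,I \right)} = L^{2}$
$k{\left(12,-8 \right)} \left(84 + 1\right) = 12^{2} \left(84 + 1\right) = 144 \cdot 85 = 12240$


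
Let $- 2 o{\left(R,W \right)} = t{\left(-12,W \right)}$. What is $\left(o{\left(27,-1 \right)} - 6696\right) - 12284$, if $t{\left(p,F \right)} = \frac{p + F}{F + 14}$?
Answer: $- \frac{37959}{2} \approx -18980.0$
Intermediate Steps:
$t{\left(p,F \right)} = \frac{F + p}{14 + F}$
$o{\left(R,W \right)} = - \frac{-12 + W}{2 \left(14 + W\right)}$ ($o{\left(R,W \right)} = - \frac{\frac{1}{14 + W} \left(W - 12\right)}{2} = - \frac{\frac{1}{14 + W} \left(-12 + W\right)}{2} = - \frac{-12 + W}{2 \left(14 + W\right)}$)
$\left(o{\left(27,-1 \right)} - 6696\right) - 12284 = \left(\frac{12 - -1}{2 \left(14 - 1\right)} - 6696\right) - 12284 = \left(\frac{12 + 1}{2 \cdot 13} - 6696\right) - 12284 = \left(\frac{1}{2} \cdot \frac{1}{13} \cdot 13 - 6696\right) - 12284 = \left(\frac{1}{2} - 6696\right) - 12284 = - \frac{13391}{2} - 12284 = - \frac{37959}{2}$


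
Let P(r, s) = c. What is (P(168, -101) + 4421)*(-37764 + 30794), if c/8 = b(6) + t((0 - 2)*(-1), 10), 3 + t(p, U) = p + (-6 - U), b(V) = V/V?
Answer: -29922210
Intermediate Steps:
b(V) = 1
t(p, U) = -9 + p - U (t(p, U) = -3 + (p + (-6 - U)) = -3 + (-6 + p - U) = -9 + p - U)
c = -128 (c = 8*(1 + (-9 + (0 - 2)*(-1) - 1*10)) = 8*(1 + (-9 - 2*(-1) - 10)) = 8*(1 + (-9 + 2 - 10)) = 8*(1 - 17) = 8*(-16) = -128)
P(r, s) = -128
(P(168, -101) + 4421)*(-37764 + 30794) = (-128 + 4421)*(-37764 + 30794) = 4293*(-6970) = -29922210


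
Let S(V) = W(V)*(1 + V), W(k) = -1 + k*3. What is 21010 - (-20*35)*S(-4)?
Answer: 48310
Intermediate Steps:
W(k) = -1 + 3*k
S(V) = (1 + V)*(-1 + 3*V) (S(V) = (-1 + 3*V)*(1 + V) = (1 + V)*(-1 + 3*V))
21010 - (-20*35)*S(-4) = 21010 - (-20*35)*(1 - 4)*(-1 + 3*(-4)) = 21010 - (-700)*(-3*(-1 - 12)) = 21010 - (-700)*(-3*(-13)) = 21010 - (-700)*39 = 21010 - 1*(-27300) = 21010 + 27300 = 48310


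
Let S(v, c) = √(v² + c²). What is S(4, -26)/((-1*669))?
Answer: -2*√173/669 ≈ -0.039321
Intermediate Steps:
S(v, c) = √(c² + v²)
S(4, -26)/((-1*669)) = √((-26)² + 4²)/((-1*669)) = √(676 + 16)/(-669) = √692*(-1/669) = (2*√173)*(-1/669) = -2*√173/669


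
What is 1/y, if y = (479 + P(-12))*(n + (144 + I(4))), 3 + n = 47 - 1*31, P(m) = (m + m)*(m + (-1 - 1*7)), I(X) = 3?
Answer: 1/153440 ≈ 6.5172e-6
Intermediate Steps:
P(m) = 2*m*(-8 + m) (P(m) = (2*m)*(m + (-1 - 7)) = (2*m)*(m - 8) = (2*m)*(-8 + m) = 2*m*(-8 + m))
n = 13 (n = -3 + (47 - 1*31) = -3 + (47 - 31) = -3 + 16 = 13)
y = 153440 (y = (479 + 2*(-12)*(-8 - 12))*(13 + (144 + 3)) = (479 + 2*(-12)*(-20))*(13 + 147) = (479 + 480)*160 = 959*160 = 153440)
1/y = 1/153440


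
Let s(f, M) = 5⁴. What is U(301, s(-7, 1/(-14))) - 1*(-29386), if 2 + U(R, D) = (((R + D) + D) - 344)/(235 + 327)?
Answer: 16515015/562 ≈ 29386.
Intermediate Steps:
s(f, M) = 625
U(R, D) = -734/281 + D/281 + R/562 (U(R, D) = -2 + (((R + D) + D) - 344)/(235 + 327) = -2 + (((D + R) + D) - 344)/562 = -2 + ((R + 2*D) - 344)*(1/562) = -2 + (-344 + R + 2*D)*(1/562) = -2 + (-172/281 + D/281 + R/562) = -734/281 + D/281 + R/562)
U(301, s(-7, 1/(-14))) - 1*(-29386) = (-734/281 + (1/281)*625 + (1/562)*301) - 1*(-29386) = (-734/281 + 625/281 + 301/562) + 29386 = 83/562 + 29386 = 16515015/562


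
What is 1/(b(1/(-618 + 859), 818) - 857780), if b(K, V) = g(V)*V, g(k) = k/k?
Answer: -1/856962 ≈ -1.1669e-6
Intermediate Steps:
g(k) = 1
b(K, V) = V (b(K, V) = 1*V = V)
1/(b(1/(-618 + 859), 818) - 857780) = 1/(818 - 857780) = 1/(-856962) = -1/856962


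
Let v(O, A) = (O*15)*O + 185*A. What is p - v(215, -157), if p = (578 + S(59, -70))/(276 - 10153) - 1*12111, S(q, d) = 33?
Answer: -6681208368/9877 ≈ -6.7644e+5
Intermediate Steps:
v(O, A) = 15*O**2 + 185*A (v(O, A) = (15*O)*O + 185*A = 15*O**2 + 185*A)
p = -119620958/9877 (p = (578 + 33)/(276 - 10153) - 1*12111 = 611/(-9877) - 12111 = 611*(-1/9877) - 12111 = -611/9877 - 12111 = -119620958/9877 ≈ -12111.)
p - v(215, -157) = -119620958/9877 - (15*215**2 + 185*(-157)) = -119620958/9877 - (15*46225 - 29045) = -119620958/9877 - (693375 - 29045) = -119620958/9877 - 1*664330 = -119620958/9877 - 664330 = -6681208368/9877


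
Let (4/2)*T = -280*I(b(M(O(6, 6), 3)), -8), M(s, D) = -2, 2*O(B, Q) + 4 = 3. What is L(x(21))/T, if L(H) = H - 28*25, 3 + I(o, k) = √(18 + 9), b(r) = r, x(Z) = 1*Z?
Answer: 97/120 + 97*√3/120 ≈ 2.2084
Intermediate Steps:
O(B, Q) = -½ (O(B, Q) = -2 + (½)*3 = -2 + 3/2 = -½)
x(Z) = Z
I(o, k) = -3 + 3*√3 (I(o, k) = -3 + √(18 + 9) = -3 + √27 = -3 + 3*√3)
L(H) = -700 + H (L(H) = H - 700 = -700 + H)
T = 420 - 420*√3 (T = (-280*(-3 + 3*√3))/2 = (840 - 840*√3)/2 = 420 - 420*√3 ≈ -307.46)
L(x(21))/T = (-700 + 21)/(420 - 420*√3) = -679/(420 - 420*√3)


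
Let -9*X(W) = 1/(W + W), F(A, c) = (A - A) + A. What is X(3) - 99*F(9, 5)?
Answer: -48115/54 ≈ -891.02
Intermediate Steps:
F(A, c) = A (F(A, c) = 0 + A = A)
X(W) = -1/(18*W) (X(W) = -1/(9*(W + W)) = -1/(2*W)/9 = -1/(18*W))
X(3) - 99*F(9, 5) = -1/18/3 - 99*9 = -1/18*⅓ - 891 = -1/54 - 891 = -48115/54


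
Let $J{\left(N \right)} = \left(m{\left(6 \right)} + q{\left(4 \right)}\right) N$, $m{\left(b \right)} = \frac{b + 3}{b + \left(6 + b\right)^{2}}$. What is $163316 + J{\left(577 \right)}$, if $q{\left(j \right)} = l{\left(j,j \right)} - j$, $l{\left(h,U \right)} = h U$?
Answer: $\frac{8513731}{50} \approx 1.7027 \cdot 10^{5}$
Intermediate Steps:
$l{\left(h,U \right)} = U h$
$q{\left(j \right)} = j^{2} - j$ ($q{\left(j \right)} = j j - j = j^{2} - j$)
$m{\left(b \right)} = \frac{3 + b}{b + \left(6 + b\right)^{2}}$
$J{\left(N \right)} = \frac{603 N}{50}$ ($J{\left(N \right)} = \left(\frac{3 + 6}{6 + \left(6 + 6\right)^{2}} + 4 \left(-1 + 4\right)\right) N = \left(\frac{1}{6 + 12^{2}} \cdot 9 + 4 \cdot 3\right) N = \left(\frac{1}{6 + 144} \cdot 9 + 12\right) N = \left(\frac{1}{150} \cdot 9 + 12\right) N = \left(\frac{3}{50} + 12\right) N = \frac{603 N}{50}$)
$163316 + J{\left(577 \right)} = 163316 + \frac{603}{50} \cdot 577 = 163316 + \frac{347931}{50} = \frac{8513731}{50}$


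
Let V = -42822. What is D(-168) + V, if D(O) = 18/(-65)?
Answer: -2783448/65 ≈ -42822.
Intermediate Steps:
D(O) = -18/65 (D(O) = 18*(-1/65) = -18/65)
D(-168) + V = -18/65 - 42822 = -2783448/65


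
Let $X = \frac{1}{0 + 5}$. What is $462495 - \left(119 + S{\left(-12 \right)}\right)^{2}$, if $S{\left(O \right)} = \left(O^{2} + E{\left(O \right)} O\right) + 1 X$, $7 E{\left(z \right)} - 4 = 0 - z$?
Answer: $\frac{498460871}{1225} \approx 4.0691 \cdot 10^{5}$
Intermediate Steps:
$E{\left(z \right)} = \frac{4}{7} - \frac{z}{7}$ ($E{\left(z \right)} = \frac{4}{7} + \frac{0 - z}{7} = \frac{4}{7} + \frac{\left(-1\right) z}{7} = \frac{4}{7} - \frac{z}{7}$)
$X = \frac{1}{5} \approx 0.2$
$S{\left(O \right)} = \frac{1}{5} + O^{2} + O \left(\frac{4}{7} - \frac{O}{7}\right)$ ($S{\left(O \right)} = \left(O^{2} + \left(\frac{4}{7} - \frac{O}{7}\right) O\right) + 1 \cdot \frac{1}{5} = \left(O^{2} + O \left(\frac{4}{7} - \frac{O}{7}\right)\right) + \frac{1}{5} = \frac{1}{5} + O^{2} + O \left(\frac{4}{7} - \frac{O}{7}\right)$)
$462495 - \left(119 + S{\left(-12 \right)}\right)^{2} = 462495 - \left(119 + \left(\frac{1}{5} + \frac{4}{7} \left(-12\right) + \frac{6 \left(-12\right)^{2}}{7}\right)\right)^{2} = 462495 - \left(119 + \left(\frac{1}{5} - \frac{48}{7} + \frac{6}{7} \cdot 144\right)\right)^{2} = 462495 - \left(119 + \left(\frac{1}{5} - \frac{48}{7} + \frac{864}{7}\right)\right)^{2} = 462495 - \left(119 + \frac{4087}{35}\right)^{2} = 462495 - \left(\frac{8252}{35}\right)^{2} = 462495 - \frac{68095504}{1225} = \frac{498460871}{1225}$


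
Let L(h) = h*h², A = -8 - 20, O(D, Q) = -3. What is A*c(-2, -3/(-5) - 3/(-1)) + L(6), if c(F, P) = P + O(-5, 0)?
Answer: 996/5 ≈ 199.20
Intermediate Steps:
A = -28
L(h) = h³
c(F, P) = -3 + P (c(F, P) = P - 3 = -3 + P)
A*c(-2, -3/(-5) - 3/(-1)) + L(6) = -28*(-3 + (-3/(-5) - 3/(-1))) + 6³ = -28*(-3 + (-3*(-⅕) - 3*(-1))) + 216 = -28*(-3 + (⅗ + 3)) + 216 = -28*(-3 + 18/5) + 216 = -28*⅗ + 216 = -84/5 + 216 = 996/5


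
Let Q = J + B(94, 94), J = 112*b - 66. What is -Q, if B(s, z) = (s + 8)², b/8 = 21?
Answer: -29154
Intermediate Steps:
b = 168 (b = 8*21 = 168)
B(s, z) = (8 + s)²
J = 18750 (J = 112*168 - 66 = 18816 - 66 = 18750)
Q = 29154 (Q = 18750 + (8 + 94)² = 18750 + 102² = 18750 + 10404 = 29154)
-Q = -1*29154 = -29154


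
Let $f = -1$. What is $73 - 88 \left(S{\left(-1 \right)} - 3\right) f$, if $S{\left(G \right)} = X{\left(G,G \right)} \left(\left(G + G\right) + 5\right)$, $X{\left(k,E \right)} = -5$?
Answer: $-1511$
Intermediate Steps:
$S{\left(G \right)} = -25 - 10 G$ ($S{\left(G \right)} = - 5 \left(\left(G + G\right) + 5\right) = - 5 \left(2 G + 5\right) = - 5 \left(5 + 2 G\right) = -25 - 10 G$)
$73 - 88 \left(S{\left(-1 \right)} - 3\right) f = 73 - 88 \left(\left(-25 - -10\right) - 3\right) \left(-1\right) = 73 - 88 \left(\left(-25 + 10\right) - 3\right) \left(-1\right) = 73 - 88 \left(-15 - 3\right) \left(-1\right) = 73 - 88 \left(\left(-18\right) \left(-1\right)\right) = 73 - 1584 = -1511$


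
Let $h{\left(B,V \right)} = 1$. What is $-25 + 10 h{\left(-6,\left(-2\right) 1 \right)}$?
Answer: $-15$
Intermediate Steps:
$-25 + 10 h{\left(-6,\left(-2\right) 1 \right)} = -25 + 10 \cdot 1 = -25 + 10 = -15$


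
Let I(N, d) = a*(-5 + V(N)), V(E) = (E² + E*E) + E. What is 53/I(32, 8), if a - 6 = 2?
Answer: 53/16600 ≈ 0.0031928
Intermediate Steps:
a = 8 (a = 6 + 2 = 8)
V(E) = E + 2*E² (V(E) = (E² + E²) + E = 2*E² + E = E + 2*E²)
I(N, d) = -40 + 8*N*(1 + 2*N) (I(N, d) = 8*(-5 + N*(1 + 2*N)) = -40 + 8*N*(1 + 2*N))
53/I(32, 8) = 53/(-40 + 8*32*(1 + 2*32)) = 53/(-40 + 8*32*(1 + 64)) = 53/(-40 + 8*32*65) = 53/(-40 + 16640) = 53/16600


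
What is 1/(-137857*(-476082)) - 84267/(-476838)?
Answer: 153626316321611/869318540067267 ≈ 0.17672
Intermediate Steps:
1/(-137857*(-476082)) - 84267/(-476838) = -1/137857*(-1/476082) - 84267*(-1/476838) = 1/65631236274 + 9363/52982 = 153626316321611/869318540067267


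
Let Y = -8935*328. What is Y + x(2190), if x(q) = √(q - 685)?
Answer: -2930680 + √1505 ≈ -2.9306e+6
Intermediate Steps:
x(q) = √(-685 + q)
Y = -2930680
Y + x(2190) = -2930680 + √(-685 + 2190) = -2930680 + √1505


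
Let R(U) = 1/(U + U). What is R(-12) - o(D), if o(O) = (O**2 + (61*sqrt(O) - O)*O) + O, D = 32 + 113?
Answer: -3481/24 - 8845*sqrt(145) ≈ -1.0665e+5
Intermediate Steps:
D = 145
R(U) = 1/(2*U)
o(O) = O + O**2 + O*(-O + 61*sqrt(O)) (o(O) = (O**2 + (-O + 61*sqrt(O))*O) + O = (O**2 + O*(-O + 61*sqrt(O))) + O = O + O**2 + O*(-O + 61*sqrt(O)))
R(-12) - o(D) = (1/2)/(-12) - (145 + 61*145**(3/2)) = (1/2)*(-1/12) - (145 + 61*(145*sqrt(145))) = -1/24 - (145 + 8845*sqrt(145)) = -1/24 + (-145 - 8845*sqrt(145)) = -3481/24 - 8845*sqrt(145)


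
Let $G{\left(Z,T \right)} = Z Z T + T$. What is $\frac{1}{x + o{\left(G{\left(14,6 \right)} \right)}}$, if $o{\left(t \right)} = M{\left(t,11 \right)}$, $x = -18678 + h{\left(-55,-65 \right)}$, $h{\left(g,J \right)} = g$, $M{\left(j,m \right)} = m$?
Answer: $- \frac{1}{18722} \approx -5.3413 \cdot 10^{-5}$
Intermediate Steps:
$G{\left(Z,T \right)} = T + T Z^{2}$ ($G{\left(Z,T \right)} = Z^{2} T + T = T Z^{2} + T = T + T Z^{2}$)
$x = -18733$ ($x = -18678 - 55 = -18733$)
$o{\left(t \right)} = 11$
$\frac{1}{x + o{\left(G{\left(14,6 \right)} \right)}} = \frac{1}{-18733 + 11} = \frac{1}{-18722} = - \frac{1}{18722}$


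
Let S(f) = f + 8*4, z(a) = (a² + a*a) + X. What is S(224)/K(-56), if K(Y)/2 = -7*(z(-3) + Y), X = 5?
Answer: 128/231 ≈ 0.55411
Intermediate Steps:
z(a) = 5 + 2*a² (z(a) = (a² + a*a) + 5 = (a² + a²) + 5 = 2*a² + 5 = 5 + 2*a²)
S(f) = 32 + f (S(f) = f + 32 = 32 + f)
K(Y) = -322 - 14*Y (K(Y) = 2*(-7*((5 + 2*(-3)²) + Y)) = 2*(-7*((5 + 2*9) + Y)) = 2*(-7*((5 + 18) + Y)) = 2*(-7*(23 + Y)) = 2*(-161 - 7*Y) = -322 - 14*Y)
S(224)/K(-56) = (32 + 224)/(-322 - 14*(-56)) = 256/(-322 + 784) = 256/462 = 256*(1/462) = 128/231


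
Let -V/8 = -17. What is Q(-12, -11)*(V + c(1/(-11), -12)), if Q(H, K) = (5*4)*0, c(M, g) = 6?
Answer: 0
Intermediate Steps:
Q(H, K) = 0 (Q(H, K) = 20*0 = 0)
V = 136 (V = -8*(-17) = 136)
Q(-12, -11)*(V + c(1/(-11), -12)) = 0*(136 + 6) = 0*142 = 0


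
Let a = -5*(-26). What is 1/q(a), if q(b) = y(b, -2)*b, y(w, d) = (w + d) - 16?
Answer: 1/14560 ≈ 6.8681e-5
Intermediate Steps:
a = 130
y(w, d) = -16 + d + w (y(w, d) = (d + w) - 16 = -16 + d + w)
q(b) = b*(-18 + b) (q(b) = (-16 - 2 + b)*b = (-18 + b)*b = b*(-18 + b))
1/q(a) = 1/(130*(-18 + 130)) = 1/(130*112) = 1/14560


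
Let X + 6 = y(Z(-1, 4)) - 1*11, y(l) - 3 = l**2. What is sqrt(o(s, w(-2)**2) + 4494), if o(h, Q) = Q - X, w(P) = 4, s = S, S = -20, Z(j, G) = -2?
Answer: 2*sqrt(1130) ≈ 67.231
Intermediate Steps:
y(l) = 3 + l**2
X = -10 (X = -6 + ((3 + (-2)**2) - 1*11) = -6 + ((3 + 4) - 11) = -6 + (7 - 11) = -6 - 4 = -10)
s = -20
o(h, Q) = 10 + Q (o(h, Q) = Q - 1*(-10) = Q + 10 = 10 + Q)
sqrt(o(s, w(-2)**2) + 4494) = sqrt((10 + 4**2) + 4494) = sqrt((10 + 16) + 4494) = sqrt(26 + 4494) = sqrt(4520) = 2*sqrt(1130)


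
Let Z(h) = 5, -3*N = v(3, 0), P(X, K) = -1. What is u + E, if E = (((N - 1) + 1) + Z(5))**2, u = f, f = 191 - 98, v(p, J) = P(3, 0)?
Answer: 1093/9 ≈ 121.44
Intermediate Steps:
v(p, J) = -1
N = 1/3 (N = -1/3*(-1) = 1/3 ≈ 0.33333)
f = 93
u = 93
E = 256/9 (E = (((1/3 - 1) + 1) + 5)**2 = ((-2/3 + 1) + 5)**2 = (1/3 + 5)**2 = (16/3)**2 = 256/9 ≈ 28.444)
u + E = 93 + 256/9 = 1093/9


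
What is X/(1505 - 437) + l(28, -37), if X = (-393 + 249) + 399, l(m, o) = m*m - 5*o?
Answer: 345049/356 ≈ 969.24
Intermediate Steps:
l(m, o) = m² - 5*o
X = 255 (X = -144 + 399 = 255)
X/(1505 - 437) + l(28, -37) = 255/(1505 - 437) + (28² - 5*(-37)) = 255/1068 + (784 + 185) = (1/1068)*255 + 969 = 85/356 + 969 = 345049/356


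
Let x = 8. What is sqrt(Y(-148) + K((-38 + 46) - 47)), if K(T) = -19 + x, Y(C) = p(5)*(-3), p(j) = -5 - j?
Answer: sqrt(19) ≈ 4.3589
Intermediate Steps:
Y(C) = 30 (Y(C) = (-5 - 1*5)*(-3) = (-5 - 5)*(-3) = -10*(-3) = 30)
K(T) = -11 (K(T) = -19 + 8 = -11)
sqrt(Y(-148) + K((-38 + 46) - 47)) = sqrt(30 - 11) = sqrt(19)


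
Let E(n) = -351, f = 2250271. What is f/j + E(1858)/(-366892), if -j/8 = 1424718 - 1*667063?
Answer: -205869733123/555955116520 ≈ -0.37030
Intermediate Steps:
j = -6061240 (j = -8*(1424718 - 1*667063) = -8*(1424718 - 667063) = -8*757655 = -6061240)
f/j + E(1858)/(-366892) = 2250271/(-6061240) - 351/(-366892) = 2250271*(-1/6061240) - 351*(-1/366892) = -2250271/6061240 + 351/366892 = -205869733123/555955116520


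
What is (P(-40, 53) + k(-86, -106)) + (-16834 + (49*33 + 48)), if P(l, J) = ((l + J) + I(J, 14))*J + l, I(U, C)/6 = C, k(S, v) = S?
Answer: -10154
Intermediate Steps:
I(U, C) = 6*C
P(l, J) = l + J*(84 + J + l) (P(l, J) = ((l + J) + 6*14)*J + l = ((J + l) + 84)*J + l = (84 + J + l)*J + l = J*(84 + J + l) + l = l + J*(84 + J + l))
(P(-40, 53) + k(-86, -106)) + (-16834 + (49*33 + 48)) = ((-40 + 53² + 84*53 + 53*(-40)) - 86) + (-16834 + (49*33 + 48)) = ((-40 + 2809 + 4452 - 2120) - 86) + (-16834 + (1617 + 48)) = (5101 - 86) + (-16834 + 1665) = 5015 - 15169 = -10154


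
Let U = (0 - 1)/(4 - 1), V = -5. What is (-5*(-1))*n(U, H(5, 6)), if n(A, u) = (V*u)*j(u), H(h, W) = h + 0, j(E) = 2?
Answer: -250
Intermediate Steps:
H(h, W) = h
U = -⅓ (U = -1/3 = -1*⅓ = -⅓ ≈ -0.33333)
n(A, u) = -10*u (n(A, u) = -5*u*2 = -10*u)
(-5*(-1))*n(U, H(5, 6)) = (-5*(-1))*(-10*5) = 5*(-50) = -250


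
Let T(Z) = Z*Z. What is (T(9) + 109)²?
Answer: 36100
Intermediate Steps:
T(Z) = Z²
(T(9) + 109)² = (9² + 109)² = (81 + 109)² = 190² = 36100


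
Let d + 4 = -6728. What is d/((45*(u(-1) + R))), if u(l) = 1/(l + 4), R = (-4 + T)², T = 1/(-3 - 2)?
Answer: -2805/337 ≈ -8.3234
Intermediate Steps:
T = -⅕ (T = 1/(-5) = -⅕ ≈ -0.20000)
R = 441/25 (R = (-4 - ⅕)² = (-21/5)² = 441/25 ≈ 17.640)
u(l) = 1/(4 + l)
d = -6732 (d = -4 - 6728 = -6732)
d/((45*(u(-1) + R))) = -6732*1/(45*(1/(4 - 1) + 441/25)) = -6732*1/(45*(1/3 + 441/25)) = -6732*1/(45*(⅓ + 441/25)) = -6732/(45*(1348/75)) = -6732/4044/5 = -6732*5/4044 = -2805/337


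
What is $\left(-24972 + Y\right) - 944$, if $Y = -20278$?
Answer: $-46194$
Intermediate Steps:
$\left(-24972 + Y\right) - 944 = \left(-24972 - 20278\right) - 944 = -45250 - 944 = -46194$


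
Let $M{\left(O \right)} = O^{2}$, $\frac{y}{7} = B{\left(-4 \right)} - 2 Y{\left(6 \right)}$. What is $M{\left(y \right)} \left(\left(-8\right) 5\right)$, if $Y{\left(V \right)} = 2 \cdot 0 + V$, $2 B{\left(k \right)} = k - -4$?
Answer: $-282240$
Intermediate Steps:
$B{\left(k \right)} = 2 + \frac{k}{2}$ ($B{\left(k \right)} = \frac{k - -4}{2} = \frac{k + 4}{2} = \frac{4 + k}{2} = 2 + \frac{k}{2}$)
$Y{\left(V \right)} = V$ ($Y{\left(V \right)} = 0 + V = V$)
$y = -84$ ($y = 7 \left(\left(2 + \frac{1}{2} \left(-4\right)\right) - 12\right) = 7 \left(\left(2 - 2\right) - 12\right) = 7 \left(0 - 12\right) = 7 \left(-12\right) = -84$)
$M{\left(y \right)} \left(\left(-8\right) 5\right) = \left(-84\right)^{2} \left(\left(-8\right) 5\right) = 7056 \left(-40\right) = -282240$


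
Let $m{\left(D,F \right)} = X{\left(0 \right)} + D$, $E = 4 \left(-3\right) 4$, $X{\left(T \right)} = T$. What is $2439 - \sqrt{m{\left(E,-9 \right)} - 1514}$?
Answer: $2439 - i \sqrt{1562} \approx 2439.0 - 39.522 i$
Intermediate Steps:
$E = -48$ ($E = \left(-12\right) 4 = -48$)
$m{\left(D,F \right)} = D$ ($m{\left(D,F \right)} = 0 + D = D$)
$2439 - \sqrt{m{\left(E,-9 \right)} - 1514} = 2439 - \sqrt{-48 - 1514} = 2439 - \sqrt{-1562} = 2439 - i \sqrt{1562}$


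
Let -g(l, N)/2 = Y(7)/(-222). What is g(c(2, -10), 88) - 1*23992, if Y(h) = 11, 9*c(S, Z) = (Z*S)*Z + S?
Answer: -2663101/111 ≈ -23992.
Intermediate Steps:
c(S, Z) = S/9 + S*Z²/9 (c(S, Z) = ((Z*S)*Z + S)/9 = ((S*Z)*Z + S)/9 = (S*Z² + S)/9 = (S + S*Z²)/9 = S/9 + S*Z²/9)
g(l, N) = 11/111 (g(l, N) = -22/(-222) = -22*(-1)/222 = -2*(-11/222) = 11/111)
g(c(2, -10), 88) - 1*23992 = 11/111 - 1*23992 = 11/111 - 23992 = -2663101/111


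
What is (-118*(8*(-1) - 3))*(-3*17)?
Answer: -66198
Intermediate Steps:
(-118*(8*(-1) - 3))*(-3*17) = -118*(-8 - 3)*(-51) = -118*(-11)*(-51) = 1298*(-51) = -66198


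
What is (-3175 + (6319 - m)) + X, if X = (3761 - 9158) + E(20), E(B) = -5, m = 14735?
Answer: -16993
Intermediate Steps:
X = -5402 (X = (3761 - 9158) - 5 = -5397 - 5 = -5402)
(-3175 + (6319 - m)) + X = (-3175 + (6319 - 1*14735)) - 5402 = (-3175 + (6319 - 14735)) - 5402 = (-3175 - 8416) - 5402 = -11591 - 5402 = -16993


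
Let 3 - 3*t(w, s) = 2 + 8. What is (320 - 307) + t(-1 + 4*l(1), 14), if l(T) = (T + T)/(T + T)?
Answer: 32/3 ≈ 10.667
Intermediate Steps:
l(T) = 1 (l(T) = (2*T)/((2*T)) = (2*T)*(1/(2*T)) = 1)
t(w, s) = -7/3 (t(w, s) = 1 - (2 + 8)/3 = 1 - ⅓*10 = 1 - 10/3 = -7/3)
(320 - 307) + t(-1 + 4*l(1), 14) = (320 - 307) - 7/3 = 13 - 7/3 = 32/3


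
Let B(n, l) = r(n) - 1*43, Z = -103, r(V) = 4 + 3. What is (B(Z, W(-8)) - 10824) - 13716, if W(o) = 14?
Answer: -24576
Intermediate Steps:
r(V) = 7
B(n, l) = -36 (B(n, l) = 7 - 1*43 = 7 - 43 = -36)
(B(Z, W(-8)) - 10824) - 13716 = (-36 - 10824) - 13716 = -10860 - 13716 = -24576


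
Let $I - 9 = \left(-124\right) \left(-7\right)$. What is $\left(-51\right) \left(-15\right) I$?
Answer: $670905$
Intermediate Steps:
$I = 877$ ($I = 9 - -868 = 9 + 868 = 877$)
$\left(-51\right) \left(-15\right) I = \left(-51\right) \left(-15\right) 877 = 765 \cdot 877 = 670905$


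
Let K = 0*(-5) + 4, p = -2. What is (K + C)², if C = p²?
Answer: 64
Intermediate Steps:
C = 4 (C = (-2)² = 4)
K = 4 (K = 0 + 4 = 4)
(K + C)² = (4 + 4)² = 8² = 64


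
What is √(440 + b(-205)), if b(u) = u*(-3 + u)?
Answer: 2*√10770 ≈ 207.56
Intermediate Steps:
√(440 + b(-205)) = √(440 - 205*(-3 - 205)) = √(440 - 205*(-208)) = √(440 + 42640) = √43080 = 2*√10770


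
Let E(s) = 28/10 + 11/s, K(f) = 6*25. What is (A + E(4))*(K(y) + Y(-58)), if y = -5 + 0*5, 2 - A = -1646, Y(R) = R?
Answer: 760633/5 ≈ 1.5213e+5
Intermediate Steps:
A = 1648 (A = 2 - 1*(-1646) = 2 + 1646 = 1648)
y = -5 (y = -5 + 0 = -5)
K(f) = 150
E(s) = 14/5 + 11/s (E(s) = 28*(⅒) + 11/s = 14/5 + 11/s)
(A + E(4))*(K(y) + Y(-58)) = (1648 + (14/5 + 11/4))*(150 - 58) = (1648 + (14/5 + 11*(¼)))*92 = (1648 + (14/5 + 11/4))*92 = (1648 + 111/20)*92 = (33071/20)*92 = 760633/5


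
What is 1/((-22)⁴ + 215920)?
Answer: 1/450176 ≈ 2.2214e-6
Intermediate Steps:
1/((-22)⁴ + 215920) = 1/(234256 + 215920) = 1/450176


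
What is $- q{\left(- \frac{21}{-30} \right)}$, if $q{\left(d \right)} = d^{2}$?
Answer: $- \frac{49}{100} \approx -0.49$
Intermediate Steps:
$- q{\left(- \frac{21}{-30} \right)} = - \left(- \frac{21}{-30}\right)^{2} = - \left(\left(-21\right) \left(- \frac{1}{30}\right)\right)^{2} = - \left(\frac{7}{10}\right)^{2} = \left(-1\right) \frac{49}{100} = - \frac{49}{100}$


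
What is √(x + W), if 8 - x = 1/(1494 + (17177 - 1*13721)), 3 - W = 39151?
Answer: I*√4262346022/330 ≈ 197.84*I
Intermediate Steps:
W = -39148 (W = 3 - 1*39151 = 3 - 39151 = -39148)
x = 39599/4950 (x = 8 - 1/(1494 + (17177 - 1*13721)) = 8 - 1/(1494 + (17177 - 13721)) = 8 - 1/(1494 + 3456) = 8 - 1/4950 = 39599/4950 ≈ 7.9998)
√(x + W) = √(39599/4950 - 39148) = √(-193743001/4950) = I*√4262346022/330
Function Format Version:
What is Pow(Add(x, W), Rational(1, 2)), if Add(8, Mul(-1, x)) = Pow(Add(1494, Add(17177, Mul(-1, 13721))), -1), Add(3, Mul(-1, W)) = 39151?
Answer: Mul(Rational(1, 330), I, Pow(4262346022, Rational(1, 2))) ≈ Mul(197.84, I)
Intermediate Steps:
W = -39148 (W = Add(3, Mul(-1, 39151)) = Add(3, -39151) = -39148)
x = Rational(39599, 4950) (x = Add(8, Mul(-1, Pow(Add(1494, Add(17177, Mul(-1, 13721))), -1))) = Add(8, Mul(-1, Pow(Add(1494, Add(17177, -13721)), -1))) = Add(8, Mul(-1, Pow(Add(1494, 3456), -1))) = Add(8, Mul(-1, Pow(4950, -1))) = Add(8, Mul(-1, Rational(1, 4950))) = Add(8, Rational(-1, 4950)) = Rational(39599, 4950) ≈ 7.9998)
Pow(Add(x, W), Rational(1, 2)) = Pow(Add(Rational(39599, 4950), -39148), Rational(1, 2)) = Pow(Rational(-193743001, 4950), Rational(1, 2)) = Mul(Rational(1, 330), I, Pow(4262346022, Rational(1, 2)))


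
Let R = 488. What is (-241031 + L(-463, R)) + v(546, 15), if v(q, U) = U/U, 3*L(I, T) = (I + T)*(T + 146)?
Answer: -707240/3 ≈ -2.3575e+5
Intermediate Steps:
L(I, T) = (146 + T)*(I + T)/3 (L(I, T) = ((I + T)*(T + 146))/3 = ((I + T)*(146 + T))/3 = ((146 + T)*(I + T))/3 = (146 + T)*(I + T)/3)
v(q, U) = 1
(-241031 + L(-463, R)) + v(546, 15) = (-241031 + ((⅓)*488² + (146/3)*(-463) + (146/3)*488 + (⅓)*(-463)*488)) + 1 = (-241031 + ((⅓)*238144 - 67598/3 + 71248/3 - 225944/3)) + 1 = (-241031 + (238144/3 - 67598/3 + 71248/3 - 225944/3)) + 1 = (-241031 + 15850/3) + 1 = -707243/3 + 1 = -707240/3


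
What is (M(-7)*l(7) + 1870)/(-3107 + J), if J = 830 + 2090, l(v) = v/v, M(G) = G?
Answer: -1863/187 ≈ -9.9626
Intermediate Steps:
l(v) = 1
J = 2920
(M(-7)*l(7) + 1870)/(-3107 + J) = (-7*1 + 1870)/(-3107 + 2920) = (-7 + 1870)/(-187) = 1863*(-1/187) = -1863/187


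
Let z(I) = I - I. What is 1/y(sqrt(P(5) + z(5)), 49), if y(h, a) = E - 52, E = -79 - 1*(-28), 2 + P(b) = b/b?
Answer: -1/103 ≈ -0.0097087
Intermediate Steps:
P(b) = -1 (P(b) = -2 + b/b = -2 + 1 = -1)
z(I) = 0
E = -51 (E = -79 + 28 = -51)
y(h, a) = -103 (y(h, a) = -51 - 52 = -103)
1/y(sqrt(P(5) + z(5)), 49) = 1/(-103) = -1/103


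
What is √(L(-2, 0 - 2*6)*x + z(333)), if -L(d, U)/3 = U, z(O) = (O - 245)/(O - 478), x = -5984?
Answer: 2*I*√1132325590/145 ≈ 464.14*I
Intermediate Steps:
z(O) = (-245 + O)/(-478 + O)
L(d, U) = -3*U
√(L(-2, 0 - 2*6)*x + z(333)) = √(-3*(0 - 2*6)*(-5984) + (-245 + 333)/(-478 + 333)) = √(-3*(0 - 12)*(-5984) + 88/(-145)) = √(-3*(-12)*(-5984) - 1/145*88) = √(36*(-5984) - 88/145) = √(-215424 - 88/145) = √(-31236568/145) = 2*I*√1132325590/145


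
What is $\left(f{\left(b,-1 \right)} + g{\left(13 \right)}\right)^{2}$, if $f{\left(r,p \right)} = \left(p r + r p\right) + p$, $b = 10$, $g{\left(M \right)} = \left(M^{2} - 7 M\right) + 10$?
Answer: $4489$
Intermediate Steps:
$g{\left(M \right)} = 10 + M^{2} - 7 M$
$f{\left(r,p \right)} = p + 2 p r$ ($f{\left(r,p \right)} = \left(p r + p r\right) + p = 2 p r + p = p + 2 p r$)
$\left(f{\left(b,-1 \right)} + g{\left(13 \right)}\right)^{2} = \left(- (1 + 2 \cdot 10) + \left(10 + 13^{2} - 91\right)\right)^{2} = \left(- (1 + 20) + \left(10 + 169 - 91\right)\right)^{2} = \left(\left(-1\right) 21 + 88\right)^{2} = \left(-21 + 88\right)^{2} = 67^{2} = 4489$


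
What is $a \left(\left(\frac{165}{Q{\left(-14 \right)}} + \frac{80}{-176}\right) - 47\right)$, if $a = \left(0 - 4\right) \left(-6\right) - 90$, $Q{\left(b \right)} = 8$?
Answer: $\frac{7083}{4} \approx 1770.8$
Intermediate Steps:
$a = -66$ ($a = \left(-4\right) \left(-6\right) - 90 = 24 - 90 = -66$)
$a \left(\left(\frac{165}{Q{\left(-14 \right)}} + \frac{80}{-176}\right) - 47\right) = - 66 \left(\left(\frac{165}{8} + \frac{80}{-176}\right) - 47\right) = - 66 \left(\left(165 \cdot \frac{1}{8} + 80 \left(- \frac{1}{176}\right)\right) - 47\right) = - 66 \left(\left(\frac{165}{8} - \frac{5}{11}\right) - 47\right) = - 66 \left(\frac{1775}{88} - 47\right) = \left(-66\right) \left(- \frac{2361}{88}\right) = \frac{7083}{4}$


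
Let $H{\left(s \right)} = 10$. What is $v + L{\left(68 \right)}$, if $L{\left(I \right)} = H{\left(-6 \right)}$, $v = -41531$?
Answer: $-41521$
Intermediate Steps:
$L{\left(I \right)} = 10$
$v + L{\left(68 \right)} = -41531 + 10 = -41521$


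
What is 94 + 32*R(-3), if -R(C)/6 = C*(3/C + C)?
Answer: -2210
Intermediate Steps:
R(C) = -6*C*(C + 3/C) (R(C) = -6*C*(3/C + C) = -6*C*(C + 3/C))
94 + 32*R(-3) = 94 + 32*(-18 - 6*(-3)²) = 94 + 32*(-18 - 6*9) = 94 + 32*(-18 - 54) = 94 + 32*(-72) = 94 - 2304 = -2210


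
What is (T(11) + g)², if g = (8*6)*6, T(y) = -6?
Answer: 79524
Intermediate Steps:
g = 288 (g = 48*6 = 288)
(T(11) + g)² = (-6 + 288)² = 282² = 79524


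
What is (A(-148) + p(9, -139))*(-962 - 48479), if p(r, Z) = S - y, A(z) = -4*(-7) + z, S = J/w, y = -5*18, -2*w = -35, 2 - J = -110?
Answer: 5834038/5 ≈ 1.1668e+6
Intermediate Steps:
J = 112 (J = 2 - 1*(-110) = 2 + 110 = 112)
w = 35/2 (w = -½*(-35) = 35/2 ≈ 17.500)
y = -90
S = 32/5 (S = 112/(35/2) = 112*(2/35) = 32/5 ≈ 6.4000)
A(z) = 28 + z
p(r, Z) = 482/5 (p(r, Z) = 32/5 - 1*(-90) = 32/5 + 90 = 482/5)
(A(-148) + p(9, -139))*(-962 - 48479) = ((28 - 148) + 482/5)*(-962 - 48479) = (-120 + 482/5)*(-49441) = -118/5*(-49441) = 5834038/5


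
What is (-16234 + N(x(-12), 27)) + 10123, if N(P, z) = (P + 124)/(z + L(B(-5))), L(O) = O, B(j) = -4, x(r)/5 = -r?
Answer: -6103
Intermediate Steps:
x(r) = -5*r (x(r) = 5*(-r) = -5*r)
N(P, z) = (124 + P)/(-4 + z) (N(P, z) = (P + 124)/(z - 4) = (124 + P)/(-4 + z))
(-16234 + N(x(-12), 27)) + 10123 = (-16234 + (124 - 5*(-12))/(-4 + 27)) + 10123 = (-16234 + (124 + 60)/23) + 10123 = (-16234 + (1/23)*184) + 10123 = (-16234 + 8) + 10123 = -16226 + 10123 = -6103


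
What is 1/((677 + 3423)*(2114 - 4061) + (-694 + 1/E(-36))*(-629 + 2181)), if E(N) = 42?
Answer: -21/190254772 ≈ -1.1038e-7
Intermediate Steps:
1/((677 + 3423)*(2114 - 4061) + (-694 + 1/E(-36))*(-629 + 2181)) = 1/((677 + 3423)*(2114 - 4061) + (-694 + 1/42)*(-629 + 2181)) = 1/(4100*(-1947) + (-694 + 1/42)*1552) = 1/(-7982700 - 29147/42*1552) = 1/(-7982700 - 22618072/21) = 1/(-190254772/21) = -21/190254772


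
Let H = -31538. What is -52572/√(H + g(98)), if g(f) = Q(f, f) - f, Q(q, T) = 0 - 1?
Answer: 52572*I*√31637/31637 ≈ 295.57*I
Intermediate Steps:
Q(q, T) = -1
g(f) = -1 - f
-52572/√(H + g(98)) = -52572/√(-31538 + (-1 - 1*98)) = -52572/√(-31538 + (-1 - 98)) = -52572/√(-31538 - 99) = -52572*(-I*√31637/31637) = -(-52572)*I*√31637/31637 = 52572*I*√31637/31637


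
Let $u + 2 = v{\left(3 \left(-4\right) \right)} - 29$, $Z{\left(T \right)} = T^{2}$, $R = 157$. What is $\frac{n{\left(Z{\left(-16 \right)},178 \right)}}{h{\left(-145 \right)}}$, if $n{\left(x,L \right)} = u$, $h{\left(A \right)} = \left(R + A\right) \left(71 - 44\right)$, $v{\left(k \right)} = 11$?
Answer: $- \frac{5}{81} \approx -0.061728$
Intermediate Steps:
$h{\left(A \right)} = 4239 + 27 A$ ($h{\left(A \right)} = \left(157 + A\right) \left(71 - 44\right) = \left(157 + A\right) 27 = 4239 + 27 A$)
$u = -20$ ($u = -2 + \left(11 - 29\right) = -2 - 18 = -20$)
$n{\left(x,L \right)} = -20$
$\frac{n{\left(Z{\left(-16 \right)},178 \right)}}{h{\left(-145 \right)}} = - \frac{20}{4239 + 27 \left(-145\right)} = - \frac{20}{4239 - 3915} = - \frac{20}{324} = \left(-20\right) \frac{1}{324} = - \frac{5}{81}$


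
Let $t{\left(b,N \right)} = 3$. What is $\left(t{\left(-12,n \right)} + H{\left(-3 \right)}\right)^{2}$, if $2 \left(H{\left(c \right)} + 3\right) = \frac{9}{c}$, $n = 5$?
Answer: $\frac{9}{4} \approx 2.25$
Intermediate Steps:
$H{\left(c \right)} = -3 + \frac{9}{2 c}$ ($H{\left(c \right)} = -3 + \frac{9 \frac{1}{c}}{2} = -3 + \frac{9}{2 c}$)
$\left(t{\left(-12,n \right)} + H{\left(-3 \right)}\right)^{2} = \left(3 - \left(3 - \frac{9}{2 \left(-3\right)}\right)\right)^{2} = \left(3 + \left(-3 + \frac{9}{2} \left(- \frac{1}{3}\right)\right)\right)^{2} = \left(3 - \frac{9}{2}\right)^{2} = \left(- \frac{3}{2}\right)^{2} = \frac{9}{4}$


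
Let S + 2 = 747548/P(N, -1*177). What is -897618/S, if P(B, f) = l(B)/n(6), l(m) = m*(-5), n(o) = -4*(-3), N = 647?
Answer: 1451897115/4488523 ≈ 323.47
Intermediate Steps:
n(o) = 12
l(m) = -5*m
P(B, f) = -5*B/12
S = -8977046/3235 (S = -2 + 747548/((-5/12*647)) = -2 + 747548/(-3235/12) = -2 + 747548*(-12/3235) = -2 - 8970576/3235 = -8977046/3235 ≈ -2775.0)
-897618/S = -897618/(-8977046/3235) = -897618*(-3235/8977046) = 1451897115/4488523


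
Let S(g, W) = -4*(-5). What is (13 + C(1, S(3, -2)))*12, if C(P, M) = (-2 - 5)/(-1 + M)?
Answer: 2880/19 ≈ 151.58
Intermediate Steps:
S(g, W) = 20
C(P, M) = -7/(-1 + M)
(13 + C(1, S(3, -2)))*12 = (13 - 7/(-1 + 20))*12 = (13 - 7/19)*12 = (240/19)*12 = 2880/19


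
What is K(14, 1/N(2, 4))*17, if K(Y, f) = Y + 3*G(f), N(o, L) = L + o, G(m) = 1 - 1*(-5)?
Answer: 544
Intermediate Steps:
G(m) = 6 (G(m) = 1 + 5 = 6)
K(Y, f) = 18 + Y (K(Y, f) = Y + 3*6 = Y + 18 = 18 + Y)
K(14, 1/N(2, 4))*17 = (18 + 14)*17 = 32*17 = 544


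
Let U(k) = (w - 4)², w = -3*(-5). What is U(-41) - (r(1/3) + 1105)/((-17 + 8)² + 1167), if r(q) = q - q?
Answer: 11531/96 ≈ 120.11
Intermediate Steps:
w = 15
r(q) = 0
U(k) = 121 (U(k) = (15 - 4)² = 11² = 121)
U(-41) - (r(1/3) + 1105)/((-17 + 8)² + 1167) = 121 - (0 + 1105)/((-17 + 8)² + 1167) = 121 - 1105/((-9)² + 1167) = 121 - 1105/(81 + 1167) = 121 - 1105/1248 = 121 - 1*85/96 = 121 - 85/96 = 11531/96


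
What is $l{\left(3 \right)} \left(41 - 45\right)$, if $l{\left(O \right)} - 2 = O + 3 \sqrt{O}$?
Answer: $-20 - 12 \sqrt{3} \approx -40.785$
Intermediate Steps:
$l{\left(O \right)} = 2 + O + 3 \sqrt{O}$ ($l{\left(O \right)} = 2 + \left(O + 3 \sqrt{O}\right) = 2 + O + 3 \sqrt{O}$)
$l{\left(3 \right)} \left(41 - 45\right) = \left(2 + 3 + 3 \sqrt{3}\right) \left(41 - 45\right) = \left(5 + 3 \sqrt{3}\right) \left(-4\right) = -20 - 12 \sqrt{3}$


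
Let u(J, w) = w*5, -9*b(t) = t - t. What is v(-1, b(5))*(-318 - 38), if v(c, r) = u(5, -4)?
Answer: 7120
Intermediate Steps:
b(t) = 0 (b(t) = -(t - t)/9 = -⅑*0 = 0)
u(J, w) = 5*w
v(c, r) = -20 (v(c, r) = 5*(-4) = -20)
v(-1, b(5))*(-318 - 38) = -20*(-318 - 38) = -20*(-356) = 7120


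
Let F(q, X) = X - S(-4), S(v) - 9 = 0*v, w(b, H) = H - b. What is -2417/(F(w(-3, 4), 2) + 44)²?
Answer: -2417/1369 ≈ -1.7655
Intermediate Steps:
S(v) = 9 (S(v) = 9 + 0*v = 9 + 0 = 9)
F(q, X) = -9 + X (F(q, X) = X - 1*9 = X - 9 = -9 + X)
-2417/(F(w(-3, 4), 2) + 44)² = -2417/((-9 + 2) + 44)² = -2417/(-7 + 44)² = -2417/(37²) = -2417/1369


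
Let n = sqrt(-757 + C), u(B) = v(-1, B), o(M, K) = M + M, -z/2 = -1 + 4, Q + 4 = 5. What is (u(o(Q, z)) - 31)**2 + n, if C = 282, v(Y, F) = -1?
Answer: 1024 + 5*I*sqrt(19) ≈ 1024.0 + 21.794*I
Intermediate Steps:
Q = 1 (Q = -4 + 5 = 1)
z = -6 (z = -2*(-1 + 4) = -2*3 = -6)
o(M, K) = 2*M
u(B) = -1
n = 5*I*sqrt(19) (n = sqrt(-757 + 282) = sqrt(-475) = 5*I*sqrt(19) ≈ 21.794*I)
(u(o(Q, z)) - 31)**2 + n = (-1 - 31)**2 + 5*I*sqrt(19) = (-32)**2 + 5*I*sqrt(19) = 1024 + 5*I*sqrt(19)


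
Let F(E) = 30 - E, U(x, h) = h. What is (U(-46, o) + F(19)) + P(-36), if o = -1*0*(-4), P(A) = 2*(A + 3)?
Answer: -55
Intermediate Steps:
P(A) = 6 + 2*A (P(A) = 2*(3 + A) = 6 + 2*A)
o = 0 (o = 0*(-4) = 0)
(U(-46, o) + F(19)) + P(-36) = (0 + (30 - 1*19)) + (6 + 2*(-36)) = (0 + (30 - 19)) + (6 - 72) = (0 + 11) - 66 = 11 - 66 = -55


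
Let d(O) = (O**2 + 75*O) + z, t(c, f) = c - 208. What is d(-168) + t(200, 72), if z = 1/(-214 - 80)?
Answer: 4591103/294 ≈ 15616.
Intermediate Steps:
t(c, f) = -208 + c
z = -1/294 (z = 1/(-294) = -1/294 ≈ -0.0034014)
d(O) = -1/294 + O**2 + 75*O (d(O) = (O**2 + 75*O) - 1/294 = -1/294 + O**2 + 75*O)
d(-168) + t(200, 72) = (-1/294 + (-168)**2 + 75*(-168)) + (-208 + 200) = (-1/294 + 28224 - 12600) - 8 = 4593455/294 - 8 = 4591103/294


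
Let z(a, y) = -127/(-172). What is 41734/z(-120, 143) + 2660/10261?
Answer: 73656340548/1303147 ≈ 56522.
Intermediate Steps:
z(a, y) = 127/172 (z(a, y) = -127*(-1/172) = 127/172)
41734/z(-120, 143) + 2660/10261 = 41734/(127/172) + 2660/10261 = 41734*(172/127) + 2660*(1/10261) = 7178248/127 + 2660/10261 = 73656340548/1303147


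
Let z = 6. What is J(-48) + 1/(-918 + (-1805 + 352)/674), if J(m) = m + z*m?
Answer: -208382834/620185 ≈ -336.00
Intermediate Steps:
J(m) = 7*m (J(m) = m + 6*m = 7*m)
J(-48) + 1/(-918 + (-1805 + 352)/674) = 7*(-48) + 1/(-918 + (-1805 + 352)/674) = -336 + 1/(-918 - 1453*1/674) = -336 + 1/(-918 - 1453/674) = -336 + 1/(-620185/674) = -336 - 674/620185 = -208382834/620185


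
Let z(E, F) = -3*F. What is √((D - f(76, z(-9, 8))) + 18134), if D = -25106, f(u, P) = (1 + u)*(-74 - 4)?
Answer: I*√966 ≈ 31.081*I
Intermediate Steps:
f(u, P) = -78 - 78*u (f(u, P) = (1 + u)*(-78) = -78 - 78*u)
√((D - f(76, z(-9, 8))) + 18134) = √((-25106 - (-78 - 78*76)) + 18134) = √((-25106 - (-78 - 5928)) + 18134) = √((-25106 - 1*(-6006)) + 18134) = √((-25106 + 6006) + 18134) = √(-19100 + 18134) = √(-966) = I*√966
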